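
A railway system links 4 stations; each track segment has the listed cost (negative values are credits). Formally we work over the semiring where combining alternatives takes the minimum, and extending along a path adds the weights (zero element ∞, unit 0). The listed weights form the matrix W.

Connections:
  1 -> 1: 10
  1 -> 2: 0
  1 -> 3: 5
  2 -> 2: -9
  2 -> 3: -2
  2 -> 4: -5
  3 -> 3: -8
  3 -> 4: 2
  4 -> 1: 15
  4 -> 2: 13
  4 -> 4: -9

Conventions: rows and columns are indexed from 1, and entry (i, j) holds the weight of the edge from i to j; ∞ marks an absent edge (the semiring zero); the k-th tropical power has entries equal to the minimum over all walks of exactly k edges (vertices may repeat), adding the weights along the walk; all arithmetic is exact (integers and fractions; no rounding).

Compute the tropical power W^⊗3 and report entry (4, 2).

W^⊗2:
  [20, -9, -3, -5]
  [10, -18, -11, -14]
  [17, 15, -16, -7]
  [6, 4, 11, -18]
W^⊗3:
  [10, -18, -11, -14]
  [1, -27, -20, -23]
  [8, 6, -24, -16]
  [-3, -5, 2, -27]
Key observation: the optimum is the walk 4->2->2->2, with weight 13 + (-9) + (-9) = -5.
Optimal value attained by: walk 4->2->2->2.
Answer: (W^⊗3)[4][2] = -5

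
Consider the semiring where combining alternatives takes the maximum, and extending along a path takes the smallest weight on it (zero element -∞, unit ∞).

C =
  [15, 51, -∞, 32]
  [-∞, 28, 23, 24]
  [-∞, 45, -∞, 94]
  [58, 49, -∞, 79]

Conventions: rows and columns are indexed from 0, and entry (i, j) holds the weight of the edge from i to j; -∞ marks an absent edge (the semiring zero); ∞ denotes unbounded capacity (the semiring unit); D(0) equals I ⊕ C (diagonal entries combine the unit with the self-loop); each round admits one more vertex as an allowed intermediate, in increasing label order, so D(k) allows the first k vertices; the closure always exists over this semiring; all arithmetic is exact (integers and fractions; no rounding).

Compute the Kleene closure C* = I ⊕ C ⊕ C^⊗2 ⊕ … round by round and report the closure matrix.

D(0):
  [∞, 51, -∞, 32]
  [-∞, ∞, 23, 24]
  [-∞, 45, ∞, 94]
  [58, 49, -∞, ∞]
D(1):
  [∞, 51, -∞, 32]
  [-∞, ∞, 23, 24]
  [-∞, 45, ∞, 94]
  [58, 51, -∞, ∞]
D(2):
  [∞, 51, 23, 32]
  [-∞, ∞, 23, 24]
  [-∞, 45, ∞, 94]
  [58, 51, 23, ∞]
D(3):
  [∞, 51, 23, 32]
  [-∞, ∞, 23, 24]
  [-∞, 45, ∞, 94]
  [58, 51, 23, ∞]
D(4):
  [∞, 51, 23, 32]
  [24, ∞, 23, 24]
  [58, 51, ∞, 94]
  [58, 51, 23, ∞]
Answer: C* = [[∞, 51, 23, 32], [24, ∞, 23, 24], [58, 51, ∞, 94], [58, 51, 23, ∞]]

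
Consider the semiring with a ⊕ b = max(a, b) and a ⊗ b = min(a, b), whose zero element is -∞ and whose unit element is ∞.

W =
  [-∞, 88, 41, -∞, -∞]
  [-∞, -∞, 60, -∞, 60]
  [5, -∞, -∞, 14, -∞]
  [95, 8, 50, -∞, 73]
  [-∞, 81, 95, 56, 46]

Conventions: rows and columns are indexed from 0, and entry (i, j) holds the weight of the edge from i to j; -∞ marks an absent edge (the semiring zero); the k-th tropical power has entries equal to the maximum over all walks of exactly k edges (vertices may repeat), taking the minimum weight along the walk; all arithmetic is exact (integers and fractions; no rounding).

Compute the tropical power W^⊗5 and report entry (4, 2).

W^⊗2:
  [5, -∞, 60, 14, 60]
  [5, 60, 60, 56, 46]
  [14, 8, 14, -∞, 14]
  [5, 88, 73, 56, 46]
  [56, 46, 60, 46, 60]
W^⊗3:
  [14, 60, 60, 56, 46]
  [56, 46, 60, 46, 60]
  [5, 14, 14, 14, 14]
  [56, 46, 60, 46, 60]
  [46, 60, 60, 56, 46]
W^⊗4:
  [56, 46, 60, 46, 60]
  [46, 60, 60, 56, 46]
  [14, 14, 14, 14, 14]
  [46, 60, 60, 56, 46]
  [56, 46, 60, 46, 60]
W^⊗5:
  [46, 60, 60, 56, 46]
  [56, 46, 60, 46, 60]
  [14, 14, 14, 14, 14]
  [56, 46, 60, 46, 60]
  [46, 60, 60, 56, 46]
Key observation: the optimum is the walk 4->1->4->1->4->2, with weight 81 min 60 min 81 min 60 min 95 = 60.
Optimal value attained by: walk 4->1->4->1->4->2.
Answer: (W^⊗5)[4][2] = 60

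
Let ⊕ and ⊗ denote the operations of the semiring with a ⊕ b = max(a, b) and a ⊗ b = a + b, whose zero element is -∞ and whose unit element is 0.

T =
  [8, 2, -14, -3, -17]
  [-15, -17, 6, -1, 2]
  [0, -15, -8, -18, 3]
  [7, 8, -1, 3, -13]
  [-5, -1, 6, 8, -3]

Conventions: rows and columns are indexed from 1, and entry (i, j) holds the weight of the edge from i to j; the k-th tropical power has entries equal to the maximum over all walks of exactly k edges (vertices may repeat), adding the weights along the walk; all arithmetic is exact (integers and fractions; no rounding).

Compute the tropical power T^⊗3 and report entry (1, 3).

T^⊗2:
  [16, 10, 8, 5, 4]
  [6, 7, 8, 10, 9]
  [8, 2, 9, 11, 0]
  [15, 11, 14, 7, 10]
  [15, 16, 7, 11, 9]
T^⊗3:
  [24, 18, 16, 13, 12]
  [17, 18, 15, 17, 11]
  [18, 19, 10, 14, 12]
  [23, 17, 17, 18, 17]
  [23, 19, 22, 17, 18]
Key observation: the optimum is the walk 1->1->2->3, with weight 8 + 2 + 6 = 16.
Optimal value attained by: walk 1->1->2->3.
Answer: (T^⊗3)[1][3] = 16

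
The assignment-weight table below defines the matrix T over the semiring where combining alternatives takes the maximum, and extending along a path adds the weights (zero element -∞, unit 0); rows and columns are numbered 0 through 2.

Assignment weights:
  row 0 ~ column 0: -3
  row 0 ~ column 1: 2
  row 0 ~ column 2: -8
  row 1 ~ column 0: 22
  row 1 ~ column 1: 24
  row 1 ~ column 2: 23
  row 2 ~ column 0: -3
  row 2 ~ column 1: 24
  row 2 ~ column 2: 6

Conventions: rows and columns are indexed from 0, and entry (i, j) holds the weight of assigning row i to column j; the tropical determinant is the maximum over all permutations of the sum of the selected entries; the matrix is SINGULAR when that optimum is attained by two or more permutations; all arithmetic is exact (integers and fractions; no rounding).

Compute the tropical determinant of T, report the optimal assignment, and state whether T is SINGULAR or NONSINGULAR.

σ = (0, 1, 2): (-3) + 24 + 6 = 27
σ = (0, 2, 1): (-3) + 23 + 24 = 44
σ = (1, 0, 2): 2 + 22 + 6 = 30
σ = (1, 2, 0): 2 + 23 + (-3) = 22
σ = (2, 0, 1): (-8) + 22 + 24 = 38
σ = (2, 1, 0): (-8) + 24 + (-3) = 13
Optimal value attained by: σ = (0, 2, 1).
Answer: det⊕(T) = 44; verdict: NONSINGULAR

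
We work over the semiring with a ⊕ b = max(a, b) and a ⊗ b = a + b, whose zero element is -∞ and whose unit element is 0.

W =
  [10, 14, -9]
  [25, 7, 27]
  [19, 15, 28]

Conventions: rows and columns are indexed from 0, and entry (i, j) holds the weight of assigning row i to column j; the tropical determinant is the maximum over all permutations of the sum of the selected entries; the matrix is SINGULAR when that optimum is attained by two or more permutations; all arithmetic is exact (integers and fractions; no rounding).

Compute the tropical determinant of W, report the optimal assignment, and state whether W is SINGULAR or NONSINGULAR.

σ = (0, 1, 2): 10 + 7 + 28 = 45
σ = (0, 2, 1): 10 + 27 + 15 = 52
σ = (1, 0, 2): 14 + 25 + 28 = 67
σ = (1, 2, 0): 14 + 27 + 19 = 60
σ = (2, 0, 1): (-9) + 25 + 15 = 31
σ = (2, 1, 0): (-9) + 7 + 19 = 17
Optimal value attained by: σ = (1, 0, 2).
Answer: det⊕(W) = 67; verdict: NONSINGULAR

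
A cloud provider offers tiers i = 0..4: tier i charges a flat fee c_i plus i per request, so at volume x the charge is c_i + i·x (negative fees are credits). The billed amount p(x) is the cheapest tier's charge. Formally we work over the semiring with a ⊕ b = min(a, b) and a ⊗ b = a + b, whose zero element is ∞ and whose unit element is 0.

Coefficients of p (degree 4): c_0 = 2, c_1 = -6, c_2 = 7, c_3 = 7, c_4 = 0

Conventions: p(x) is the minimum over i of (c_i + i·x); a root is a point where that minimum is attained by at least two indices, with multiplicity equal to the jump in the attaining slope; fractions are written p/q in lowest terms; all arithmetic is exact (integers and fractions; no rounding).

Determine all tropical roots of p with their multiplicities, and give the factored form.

hull edge (i=0, c=2) to (i=1, c=-6): slope -8, span 1
hull edge (i=1, c=-6) to (i=4, c=0): slope 2, span 3
Factored form: p(x) = 0 ⊗ (x ⊕ (-2)) ⊗ (x ⊕ (-2)) ⊗ (x ⊕ (-2)) ⊗ (x ⊕ 8)
Answer: roots = -2 (mult 3), 8 (mult 1)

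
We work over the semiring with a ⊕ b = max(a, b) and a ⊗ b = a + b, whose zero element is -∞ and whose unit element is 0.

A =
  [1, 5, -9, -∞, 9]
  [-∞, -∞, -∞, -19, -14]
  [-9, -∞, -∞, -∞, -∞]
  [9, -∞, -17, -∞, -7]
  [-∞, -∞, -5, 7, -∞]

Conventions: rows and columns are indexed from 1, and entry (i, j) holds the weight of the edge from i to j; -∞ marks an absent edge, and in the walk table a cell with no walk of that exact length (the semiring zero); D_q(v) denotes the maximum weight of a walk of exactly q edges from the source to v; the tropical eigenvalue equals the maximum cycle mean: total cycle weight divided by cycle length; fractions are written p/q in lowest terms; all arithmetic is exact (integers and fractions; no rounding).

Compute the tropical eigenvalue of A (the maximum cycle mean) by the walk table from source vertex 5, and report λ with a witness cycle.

q=0: [-∞, -∞, -∞, -∞, 0]
q=1: [-∞, -∞, -5, 7, -∞]
q=2: [16, -∞, -10, -∞, 0]
q=3: [17, 21, 7, 7, 25]
q=4: [18, 22, 20, 32, 26]
q=5: [41, 23, 21, 33, 27]
Optimal cycle mean attained by: cycle 1->5->4->1, total 9 + 7 + 9, length 3.
Answer: λ = 25/3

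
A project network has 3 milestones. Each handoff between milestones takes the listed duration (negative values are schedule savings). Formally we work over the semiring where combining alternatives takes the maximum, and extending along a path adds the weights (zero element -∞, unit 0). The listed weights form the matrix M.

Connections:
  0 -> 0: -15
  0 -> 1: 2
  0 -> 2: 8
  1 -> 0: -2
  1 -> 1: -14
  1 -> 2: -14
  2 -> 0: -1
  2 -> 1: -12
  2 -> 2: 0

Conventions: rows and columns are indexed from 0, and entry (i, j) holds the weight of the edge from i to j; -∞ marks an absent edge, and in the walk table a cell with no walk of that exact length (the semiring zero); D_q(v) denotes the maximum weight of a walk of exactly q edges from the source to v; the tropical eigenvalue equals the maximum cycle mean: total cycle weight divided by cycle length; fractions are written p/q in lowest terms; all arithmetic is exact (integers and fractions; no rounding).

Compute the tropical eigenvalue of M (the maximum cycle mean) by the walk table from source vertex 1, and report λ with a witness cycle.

q=0: [-∞, 0, -∞]
q=1: [-2, -14, -14]
q=2: [-15, 0, 6]
q=3: [5, -6, 6]
Optimal cycle mean attained by: cycle 0->2->0, total 8 + (-1), length 2.
Answer: λ = 7/2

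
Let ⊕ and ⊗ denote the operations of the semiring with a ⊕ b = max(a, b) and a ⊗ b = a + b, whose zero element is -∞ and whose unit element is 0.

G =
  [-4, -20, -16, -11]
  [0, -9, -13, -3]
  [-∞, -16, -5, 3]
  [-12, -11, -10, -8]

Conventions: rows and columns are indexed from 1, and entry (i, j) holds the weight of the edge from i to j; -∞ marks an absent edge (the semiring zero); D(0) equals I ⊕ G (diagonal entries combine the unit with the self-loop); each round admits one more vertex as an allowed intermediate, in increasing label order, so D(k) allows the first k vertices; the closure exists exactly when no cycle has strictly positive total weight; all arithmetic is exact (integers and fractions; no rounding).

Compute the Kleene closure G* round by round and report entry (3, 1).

D(0):
  [0, -20, -16, -11]
  [0, 0, -13, -3]
  [-∞, -16, 0, 3]
  [-12, -11, -10, 0]
D(1):
  [0, -20, -16, -11]
  [0, 0, -13, -3]
  [-∞, -16, 0, 3]
  [-12, -11, -10, 0]
D(2):
  [0, -20, -16, -11]
  [0, 0, -13, -3]
  [-16, -16, 0, 3]
  [-11, -11, -10, 0]
D(3):
  [0, -20, -16, -11]
  [0, 0, -13, -3]
  [-16, -16, 0, 3]
  [-11, -11, -10, 0]
D(4):
  [0, -20, -16, -11]
  [0, 0, -13, -3]
  [-8, -8, 0, 3]
  [-11, -11, -10, 0]
Answer: G*[3][1] = -8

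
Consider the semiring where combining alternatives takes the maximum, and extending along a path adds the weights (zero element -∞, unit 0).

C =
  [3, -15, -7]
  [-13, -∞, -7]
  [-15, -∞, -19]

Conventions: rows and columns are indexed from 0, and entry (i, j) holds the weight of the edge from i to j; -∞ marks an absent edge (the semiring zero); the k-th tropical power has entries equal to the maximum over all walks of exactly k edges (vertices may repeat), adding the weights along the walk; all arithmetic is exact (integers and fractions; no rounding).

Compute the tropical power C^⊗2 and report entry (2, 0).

C^⊗2:
  [6, -12, -4]
  [-10, -28, -20]
  [-12, -30, -22]
Key observation: the optimum is the walk 2->0->0, with weight (-15) + 3 = -12.
Optimal value attained by: walk 2->0->0.
Answer: (C^⊗2)[2][0] = -12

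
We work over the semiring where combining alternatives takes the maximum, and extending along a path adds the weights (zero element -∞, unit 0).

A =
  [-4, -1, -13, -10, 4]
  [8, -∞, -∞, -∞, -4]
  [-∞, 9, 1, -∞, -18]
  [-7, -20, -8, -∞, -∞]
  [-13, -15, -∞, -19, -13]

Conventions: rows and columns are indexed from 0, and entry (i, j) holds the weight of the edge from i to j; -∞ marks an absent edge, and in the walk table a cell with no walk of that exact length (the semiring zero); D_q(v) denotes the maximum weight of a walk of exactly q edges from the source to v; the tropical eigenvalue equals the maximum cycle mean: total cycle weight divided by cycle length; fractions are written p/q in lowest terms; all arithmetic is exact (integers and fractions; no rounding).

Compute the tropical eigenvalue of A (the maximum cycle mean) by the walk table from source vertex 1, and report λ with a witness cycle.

q=0: [-∞, 0, -∞, -∞, -∞]
q=1: [8, -∞, -∞, -∞, -4]
q=2: [4, 7, -5, -2, 12]
q=3: [15, 4, -4, -6, 8]
q=4: [12, 14, 2, 5, 19]
q=5: [22, 11, 3, 2, 16]
Optimal cycle mean attained by: cycle 0->1->0, total (-1) + 8, length 2.
Answer: λ = 7/2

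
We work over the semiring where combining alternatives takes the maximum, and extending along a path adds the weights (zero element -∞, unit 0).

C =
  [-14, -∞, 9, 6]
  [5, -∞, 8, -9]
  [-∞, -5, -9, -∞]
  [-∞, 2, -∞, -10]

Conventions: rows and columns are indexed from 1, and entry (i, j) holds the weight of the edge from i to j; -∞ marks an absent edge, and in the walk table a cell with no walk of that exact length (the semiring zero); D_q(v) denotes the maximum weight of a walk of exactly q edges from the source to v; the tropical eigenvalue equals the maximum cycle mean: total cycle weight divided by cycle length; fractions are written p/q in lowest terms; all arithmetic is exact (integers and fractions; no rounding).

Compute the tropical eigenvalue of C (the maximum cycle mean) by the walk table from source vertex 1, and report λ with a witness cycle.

q=0: [0, -∞, -∞, -∞]
q=1: [-14, -∞, 9, 6]
q=2: [-28, 8, 0, -4]
q=3: [13, -2, 16, -1]
q=4: [3, 11, 22, 19]
Optimal cycle mean attained by: cycle 1->4->2->1, total 6 + 2 + 5, length 3.
Answer: λ = 13/3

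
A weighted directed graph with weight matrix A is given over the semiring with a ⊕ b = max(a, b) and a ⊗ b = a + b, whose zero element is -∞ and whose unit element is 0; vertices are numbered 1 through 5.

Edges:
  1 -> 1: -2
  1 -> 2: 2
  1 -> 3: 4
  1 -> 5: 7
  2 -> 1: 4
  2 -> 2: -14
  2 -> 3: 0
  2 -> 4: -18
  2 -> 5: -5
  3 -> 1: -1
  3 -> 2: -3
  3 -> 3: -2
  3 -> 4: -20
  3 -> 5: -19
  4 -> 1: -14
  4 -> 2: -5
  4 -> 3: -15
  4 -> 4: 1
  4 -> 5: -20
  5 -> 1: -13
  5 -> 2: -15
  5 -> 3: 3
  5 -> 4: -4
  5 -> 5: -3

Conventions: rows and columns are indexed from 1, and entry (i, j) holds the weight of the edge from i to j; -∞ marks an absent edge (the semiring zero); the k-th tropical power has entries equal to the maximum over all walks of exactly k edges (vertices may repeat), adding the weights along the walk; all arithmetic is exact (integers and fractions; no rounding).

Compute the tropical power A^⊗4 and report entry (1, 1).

A^⊗2:
  [6, 1, 10, 3, 5]
  [2, 6, 8, -9, 11]
  [1, 1, 3, -19, 6]
  [-1, -4, -5, 2, -7]
  [2, 0, 1, -3, -6]
A^⊗3:
  [9, 8, 10, 4, 13]
  [10, 5, 14, 7, 9]
  [5, 3, 9, 2, 8]
  [0, 1, 3, 3, 6]
  [4, 4, 6, -2, 9]
A^⊗4:
  [12, 11, 16, 9, 16]
  [13, 12, 14, 8, 17]
  [8, 7, 11, 4, 12]
  [5, 2, 9, 4, 7]
  [8, 6, 12, 5, 11]
Key observation: the optimum is the walk 1->2->1->2->1, with weight 2 + 4 + 2 + 4 = 12.
Optimal value attained by: walk 1->2->1->2->1.
Answer: (A^⊗4)[1][1] = 12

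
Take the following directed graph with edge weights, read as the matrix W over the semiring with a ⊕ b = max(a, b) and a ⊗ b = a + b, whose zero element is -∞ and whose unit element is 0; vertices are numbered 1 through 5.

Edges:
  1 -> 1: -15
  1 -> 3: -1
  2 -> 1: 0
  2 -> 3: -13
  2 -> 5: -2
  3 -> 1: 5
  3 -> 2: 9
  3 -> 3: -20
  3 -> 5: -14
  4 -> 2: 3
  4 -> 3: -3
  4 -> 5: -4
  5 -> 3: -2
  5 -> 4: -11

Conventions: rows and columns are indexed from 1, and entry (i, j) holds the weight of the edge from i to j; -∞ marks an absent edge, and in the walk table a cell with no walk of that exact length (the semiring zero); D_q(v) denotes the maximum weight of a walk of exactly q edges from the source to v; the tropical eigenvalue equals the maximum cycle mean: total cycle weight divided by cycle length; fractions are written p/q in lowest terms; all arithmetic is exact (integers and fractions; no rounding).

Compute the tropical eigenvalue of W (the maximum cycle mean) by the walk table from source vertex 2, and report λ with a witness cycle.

q=0: [-∞, 0, -∞, -∞, -∞]
q=1: [0, -∞, -13, -∞, -2]
q=2: [-8, -4, -1, -13, -27]
q=3: [4, 8, -9, -38, -6]
q=4: [8, 0, 3, -17, 6]
q=5: [8, 12, 7, -5, -2]
Optimal cycle mean attained by: cycle 1->3->2->1, total (-1) + 9 + 0, length 3.
Answer: λ = 8/3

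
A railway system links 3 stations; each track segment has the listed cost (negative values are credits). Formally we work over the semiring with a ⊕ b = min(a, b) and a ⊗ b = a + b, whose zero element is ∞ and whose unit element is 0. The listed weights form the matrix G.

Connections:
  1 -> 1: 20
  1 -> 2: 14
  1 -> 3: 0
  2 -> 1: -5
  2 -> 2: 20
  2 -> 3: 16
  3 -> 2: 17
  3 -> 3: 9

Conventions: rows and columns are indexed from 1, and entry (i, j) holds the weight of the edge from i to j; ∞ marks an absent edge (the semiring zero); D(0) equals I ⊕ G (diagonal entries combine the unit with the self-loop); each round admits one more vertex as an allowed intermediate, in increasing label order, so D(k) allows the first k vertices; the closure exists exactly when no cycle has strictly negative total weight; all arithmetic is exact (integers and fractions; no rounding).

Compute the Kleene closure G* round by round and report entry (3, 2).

D(0):
  [0, 14, 0]
  [-5, 0, 16]
  [∞, 17, 0]
D(1):
  [0, 14, 0]
  [-5, 0, -5]
  [∞, 17, 0]
D(2):
  [0, 14, 0]
  [-5, 0, -5]
  [12, 17, 0]
D(3):
  [0, 14, 0]
  [-5, 0, -5]
  [12, 17, 0]
Answer: G*[3][2] = 17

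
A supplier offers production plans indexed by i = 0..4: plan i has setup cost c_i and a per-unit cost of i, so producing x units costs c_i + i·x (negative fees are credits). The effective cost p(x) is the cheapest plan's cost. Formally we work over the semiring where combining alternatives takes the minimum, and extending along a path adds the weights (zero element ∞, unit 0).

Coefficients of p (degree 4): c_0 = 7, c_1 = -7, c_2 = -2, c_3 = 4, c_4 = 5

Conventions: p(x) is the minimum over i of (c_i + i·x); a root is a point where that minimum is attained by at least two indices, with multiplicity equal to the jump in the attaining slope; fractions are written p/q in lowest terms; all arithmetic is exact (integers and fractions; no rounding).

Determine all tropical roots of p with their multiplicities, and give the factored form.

hull edge (i=0, c=7) to (i=1, c=-7): slope -14, span 1
hull edge (i=1, c=-7) to (i=4, c=5): slope 4, span 3
Factored form: p(x) = 5 ⊗ (x ⊕ (-4)) ⊗ (x ⊕ (-4)) ⊗ (x ⊕ (-4)) ⊗ (x ⊕ 14)
Answer: roots = -4 (mult 3), 14 (mult 1)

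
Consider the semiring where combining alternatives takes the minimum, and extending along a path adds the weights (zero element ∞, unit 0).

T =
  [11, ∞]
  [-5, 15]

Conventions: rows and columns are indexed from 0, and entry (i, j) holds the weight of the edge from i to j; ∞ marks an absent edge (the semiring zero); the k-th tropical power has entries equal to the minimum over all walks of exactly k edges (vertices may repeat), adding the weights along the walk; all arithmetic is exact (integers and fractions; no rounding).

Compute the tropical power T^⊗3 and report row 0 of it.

T^⊗2:
  [22, ∞]
  [6, 30]
T^⊗3:
  [33, ∞]
  [17, 45]
Answer: row 0 of T^⊗3 = [33, ∞]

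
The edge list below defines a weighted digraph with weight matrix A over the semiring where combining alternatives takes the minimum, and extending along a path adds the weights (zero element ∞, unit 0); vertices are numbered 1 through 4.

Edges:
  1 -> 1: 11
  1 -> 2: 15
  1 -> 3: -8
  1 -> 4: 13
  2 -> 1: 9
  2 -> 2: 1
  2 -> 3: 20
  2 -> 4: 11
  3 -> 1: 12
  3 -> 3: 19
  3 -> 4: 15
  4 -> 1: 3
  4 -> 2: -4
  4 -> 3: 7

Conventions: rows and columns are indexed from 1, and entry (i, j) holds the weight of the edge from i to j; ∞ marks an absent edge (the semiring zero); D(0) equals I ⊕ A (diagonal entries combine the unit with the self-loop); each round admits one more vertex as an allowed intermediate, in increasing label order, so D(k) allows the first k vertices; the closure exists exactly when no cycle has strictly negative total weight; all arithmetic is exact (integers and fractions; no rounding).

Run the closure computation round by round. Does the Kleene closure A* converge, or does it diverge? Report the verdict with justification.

D(0):
  [0, 15, -8, 13]
  [9, 0, 20, 11]
  [12, ∞, 0, 15]
  [3, -4, 7, 0]
D(1):
  [0, 15, -8, 13]
  [9, 0, 1, 11]
  [12, 27, 0, 15]
  [3, -4, -5, 0]
D(2):
  [0, 15, -8, 13]
  [9, 0, 1, 11]
  [12, 27, 0, 15]
  [3, -4, -5, 0]
D(3):
  [0, 15, -8, 7]
  [9, 0, 1, 11]
  [12, 27, 0, 15]
  [3, -4, -5, 0]
D(4):
  [0, 3, -8, 7]
  [9, 0, 1, 11]
  [12, 11, 0, 15]
  [3, -4, -5, 0]
Key observation: every diagonal entry stays at the unit through all rounds, so no improving cycle exists.
Answer: CONVERGES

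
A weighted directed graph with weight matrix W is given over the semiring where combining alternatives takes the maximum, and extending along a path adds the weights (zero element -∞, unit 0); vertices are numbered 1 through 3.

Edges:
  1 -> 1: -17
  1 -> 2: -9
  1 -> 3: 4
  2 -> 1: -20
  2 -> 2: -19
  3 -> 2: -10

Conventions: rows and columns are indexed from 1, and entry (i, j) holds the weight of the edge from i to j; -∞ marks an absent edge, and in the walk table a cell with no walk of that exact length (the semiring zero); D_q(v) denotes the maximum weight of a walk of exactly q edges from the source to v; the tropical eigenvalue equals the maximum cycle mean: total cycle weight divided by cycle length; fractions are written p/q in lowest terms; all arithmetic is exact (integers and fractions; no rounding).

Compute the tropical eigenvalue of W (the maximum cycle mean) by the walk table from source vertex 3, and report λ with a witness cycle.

q=0: [-∞, -∞, 0]
q=1: [-∞, -10, -∞]
q=2: [-30, -29, -∞]
q=3: [-47, -39, -26]
Optimal cycle mean attained by: cycle 1->3->2->1, total 4 + (-10) + (-20), length 3.
Answer: λ = -26/3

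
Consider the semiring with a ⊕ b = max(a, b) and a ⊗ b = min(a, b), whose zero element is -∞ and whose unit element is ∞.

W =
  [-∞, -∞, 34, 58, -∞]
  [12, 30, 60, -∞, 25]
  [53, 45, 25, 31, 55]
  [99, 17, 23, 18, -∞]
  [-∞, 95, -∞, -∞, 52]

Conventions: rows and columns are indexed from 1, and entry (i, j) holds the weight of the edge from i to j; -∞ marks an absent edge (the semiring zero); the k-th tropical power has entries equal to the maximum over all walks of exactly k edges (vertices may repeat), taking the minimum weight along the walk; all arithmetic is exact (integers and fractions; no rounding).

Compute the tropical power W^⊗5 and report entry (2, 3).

W^⊗2:
  [58, 34, 25, 31, 34]
  [53, 45, 30, 31, 55]
  [31, 55, 45, 53, 52]
  [23, 23, 34, 58, 23]
  [12, 52, 60, -∞, 52]
W^⊗3:
  [31, 34, 34, 58, 34]
  [31, 55, 45, 53, 52]
  [53, 52, 55, 31, 52]
  [58, 34, 25, 31, 34]
  [53, 52, 52, 31, 55]
W^⊗4:
  [58, 34, 34, 31, 34]
  [53, 52, 55, 31, 52]
  [53, 52, 52, 53, 55]
  [31, 34, 34, 58, 34]
  [52, 55, 52, 53, 52]
W^⊗5:
  [34, 34, 34, 58, 34]
  [53, 52, 52, 53, 55]
  [53, 55, 52, 53, 52]
  [58, 34, 34, 31, 34]
  [53, 52, 55, 52, 52]
Key observation: the optimum is the walk 2->3->5->5->2->3, with weight 60 min 55 min 52 min 95 min 60 = 52.
Optimal value attained by: walk 2->3->5->5->2->3.
Answer: (W^⊗5)[2][3] = 52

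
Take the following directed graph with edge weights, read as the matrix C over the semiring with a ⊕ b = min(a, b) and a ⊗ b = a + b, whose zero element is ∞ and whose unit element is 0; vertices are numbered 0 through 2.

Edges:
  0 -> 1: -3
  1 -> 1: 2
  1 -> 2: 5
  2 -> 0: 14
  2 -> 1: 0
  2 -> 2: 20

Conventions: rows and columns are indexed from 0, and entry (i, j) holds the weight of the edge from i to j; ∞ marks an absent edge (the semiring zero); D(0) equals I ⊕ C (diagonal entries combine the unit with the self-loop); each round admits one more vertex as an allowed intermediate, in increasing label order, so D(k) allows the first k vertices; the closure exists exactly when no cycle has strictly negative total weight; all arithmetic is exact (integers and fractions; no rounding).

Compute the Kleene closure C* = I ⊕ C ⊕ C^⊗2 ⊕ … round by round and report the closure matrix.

D(0):
  [0, -3, ∞]
  [∞, 0, 5]
  [14, 0, 0]
D(1):
  [0, -3, ∞]
  [∞, 0, 5]
  [14, 0, 0]
D(2):
  [0, -3, 2]
  [∞, 0, 5]
  [14, 0, 0]
D(3):
  [0, -3, 2]
  [19, 0, 5]
  [14, 0, 0]
Answer: C* = [[0, -3, 2], [19, 0, 5], [14, 0, 0]]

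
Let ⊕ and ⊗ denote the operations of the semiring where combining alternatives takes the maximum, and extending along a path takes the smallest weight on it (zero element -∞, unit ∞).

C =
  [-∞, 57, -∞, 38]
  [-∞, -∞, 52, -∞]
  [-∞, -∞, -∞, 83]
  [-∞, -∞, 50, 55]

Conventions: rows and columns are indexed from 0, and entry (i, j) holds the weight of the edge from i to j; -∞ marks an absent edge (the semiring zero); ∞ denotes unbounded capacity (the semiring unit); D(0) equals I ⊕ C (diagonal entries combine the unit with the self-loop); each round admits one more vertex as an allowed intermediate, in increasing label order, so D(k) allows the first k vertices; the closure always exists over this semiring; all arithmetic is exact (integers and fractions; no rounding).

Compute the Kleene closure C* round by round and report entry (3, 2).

D(0):
  [∞, 57, -∞, 38]
  [-∞, ∞, 52, -∞]
  [-∞, -∞, ∞, 83]
  [-∞, -∞, 50, ∞]
D(1):
  [∞, 57, -∞, 38]
  [-∞, ∞, 52, -∞]
  [-∞, -∞, ∞, 83]
  [-∞, -∞, 50, ∞]
D(2):
  [∞, 57, 52, 38]
  [-∞, ∞, 52, -∞]
  [-∞, -∞, ∞, 83]
  [-∞, -∞, 50, ∞]
D(3):
  [∞, 57, 52, 52]
  [-∞, ∞, 52, 52]
  [-∞, -∞, ∞, 83]
  [-∞, -∞, 50, ∞]
D(4):
  [∞, 57, 52, 52]
  [-∞, ∞, 52, 52]
  [-∞, -∞, ∞, 83]
  [-∞, -∞, 50, ∞]
Answer: C*[3][2] = 50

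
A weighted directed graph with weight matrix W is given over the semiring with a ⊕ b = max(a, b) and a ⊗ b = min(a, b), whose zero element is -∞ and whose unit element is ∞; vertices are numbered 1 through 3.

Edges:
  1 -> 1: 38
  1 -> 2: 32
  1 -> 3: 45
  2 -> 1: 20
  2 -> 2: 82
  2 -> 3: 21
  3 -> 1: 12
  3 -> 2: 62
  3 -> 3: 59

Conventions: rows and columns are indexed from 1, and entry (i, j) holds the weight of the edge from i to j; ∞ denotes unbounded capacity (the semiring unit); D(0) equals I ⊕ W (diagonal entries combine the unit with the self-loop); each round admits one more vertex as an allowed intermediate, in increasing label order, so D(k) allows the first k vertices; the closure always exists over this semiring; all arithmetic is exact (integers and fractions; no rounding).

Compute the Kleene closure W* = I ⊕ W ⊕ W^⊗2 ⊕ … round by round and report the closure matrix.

D(0):
  [∞, 32, 45]
  [20, ∞, 21]
  [12, 62, ∞]
D(1):
  [∞, 32, 45]
  [20, ∞, 21]
  [12, 62, ∞]
D(2):
  [∞, 32, 45]
  [20, ∞, 21]
  [20, 62, ∞]
D(3):
  [∞, 45, 45]
  [20, ∞, 21]
  [20, 62, ∞]
Answer: W* = [[∞, 45, 45], [20, ∞, 21], [20, 62, ∞]]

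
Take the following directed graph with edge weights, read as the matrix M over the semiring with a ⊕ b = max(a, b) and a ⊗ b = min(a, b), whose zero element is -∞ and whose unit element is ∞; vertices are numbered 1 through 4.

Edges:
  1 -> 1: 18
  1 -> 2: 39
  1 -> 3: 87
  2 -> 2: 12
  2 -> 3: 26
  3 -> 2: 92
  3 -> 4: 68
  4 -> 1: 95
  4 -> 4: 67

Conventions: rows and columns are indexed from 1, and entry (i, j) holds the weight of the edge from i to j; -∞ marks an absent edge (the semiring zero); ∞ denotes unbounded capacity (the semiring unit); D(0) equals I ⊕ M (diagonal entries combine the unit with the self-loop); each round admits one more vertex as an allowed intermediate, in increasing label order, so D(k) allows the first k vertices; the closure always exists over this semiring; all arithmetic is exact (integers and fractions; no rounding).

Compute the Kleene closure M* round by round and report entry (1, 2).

D(0):
  [∞, 39, 87, -∞]
  [-∞, ∞, 26, -∞]
  [-∞, 92, ∞, 68]
  [95, -∞, -∞, ∞]
D(1):
  [∞, 39, 87, -∞]
  [-∞, ∞, 26, -∞]
  [-∞, 92, ∞, 68]
  [95, 39, 87, ∞]
D(2):
  [∞, 39, 87, -∞]
  [-∞, ∞, 26, -∞]
  [-∞, 92, ∞, 68]
  [95, 39, 87, ∞]
D(3):
  [∞, 87, 87, 68]
  [-∞, ∞, 26, 26]
  [-∞, 92, ∞, 68]
  [95, 87, 87, ∞]
D(4):
  [∞, 87, 87, 68]
  [26, ∞, 26, 26]
  [68, 92, ∞, 68]
  [95, 87, 87, ∞]
Answer: M*[1][2] = 87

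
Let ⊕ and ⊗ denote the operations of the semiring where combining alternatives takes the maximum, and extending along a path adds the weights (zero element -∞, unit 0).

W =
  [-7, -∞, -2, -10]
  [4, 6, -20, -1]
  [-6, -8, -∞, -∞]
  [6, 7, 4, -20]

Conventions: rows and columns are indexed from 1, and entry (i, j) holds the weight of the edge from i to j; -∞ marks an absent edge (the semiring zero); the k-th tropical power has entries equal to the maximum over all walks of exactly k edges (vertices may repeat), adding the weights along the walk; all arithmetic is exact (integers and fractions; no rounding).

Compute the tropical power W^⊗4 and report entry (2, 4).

W^⊗2:
  [-4, -3, -6, -17]
  [10, 12, 3, 5]
  [-4, -2, -8, -9]
  [11, 13, 4, 6]
W^⊗3:
  [1, 3, -6, -4]
  [16, 18, 9, 11]
  [2, 4, -5, -3]
  [17, 19, 10, 12]
W^⊗4:
  [7, 9, 0, 2]
  [22, 24, 15, 17]
  [8, 10, 1, 3]
  [23, 25, 16, 18]
Key observation: the optimum is the walk 2->2->2->2->4, with weight 6 + 6 + 6 + (-1) = 17.
Optimal value attained by: walk 2->2->2->2->4.
Answer: (W^⊗4)[2][4] = 17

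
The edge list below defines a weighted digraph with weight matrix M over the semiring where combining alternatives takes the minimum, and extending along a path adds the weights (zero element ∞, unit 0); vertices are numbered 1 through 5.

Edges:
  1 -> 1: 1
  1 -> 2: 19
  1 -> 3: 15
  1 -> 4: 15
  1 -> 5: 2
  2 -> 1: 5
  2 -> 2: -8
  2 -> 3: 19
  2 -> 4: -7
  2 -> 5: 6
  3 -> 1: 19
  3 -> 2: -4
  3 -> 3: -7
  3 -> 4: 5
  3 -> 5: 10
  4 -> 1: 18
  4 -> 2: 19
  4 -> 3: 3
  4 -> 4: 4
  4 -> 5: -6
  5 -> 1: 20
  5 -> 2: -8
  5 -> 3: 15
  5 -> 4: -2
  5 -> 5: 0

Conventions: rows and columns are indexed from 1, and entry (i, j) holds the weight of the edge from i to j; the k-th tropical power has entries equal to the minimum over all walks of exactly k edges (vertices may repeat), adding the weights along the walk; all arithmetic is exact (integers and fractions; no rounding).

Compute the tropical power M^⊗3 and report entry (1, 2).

M^⊗2:
  [2, -6, 8, 0, 2]
  [-3, -16, -4, -15, -13]
  [1, -12, -14, -11, -1]
  [14, -14, -4, -8, -6]
  [-3, -16, 1, -15, -8]
M^⊗3:
  [-1, -14, 1, -13, -6]
  [-11, -24, -12, -23, -21]
  [-7, -20, -21, -19, -17]
  [-9, -22, -11, -21, -14]
  [-11, -24, -12, -23, -21]
Key observation: the optimum is the walk 1->5->2->2, with weight 2 + (-8) + (-8) = -14.
Optimal value attained by: walk 1->5->2->2.
Answer: (M^⊗3)[1][2] = -14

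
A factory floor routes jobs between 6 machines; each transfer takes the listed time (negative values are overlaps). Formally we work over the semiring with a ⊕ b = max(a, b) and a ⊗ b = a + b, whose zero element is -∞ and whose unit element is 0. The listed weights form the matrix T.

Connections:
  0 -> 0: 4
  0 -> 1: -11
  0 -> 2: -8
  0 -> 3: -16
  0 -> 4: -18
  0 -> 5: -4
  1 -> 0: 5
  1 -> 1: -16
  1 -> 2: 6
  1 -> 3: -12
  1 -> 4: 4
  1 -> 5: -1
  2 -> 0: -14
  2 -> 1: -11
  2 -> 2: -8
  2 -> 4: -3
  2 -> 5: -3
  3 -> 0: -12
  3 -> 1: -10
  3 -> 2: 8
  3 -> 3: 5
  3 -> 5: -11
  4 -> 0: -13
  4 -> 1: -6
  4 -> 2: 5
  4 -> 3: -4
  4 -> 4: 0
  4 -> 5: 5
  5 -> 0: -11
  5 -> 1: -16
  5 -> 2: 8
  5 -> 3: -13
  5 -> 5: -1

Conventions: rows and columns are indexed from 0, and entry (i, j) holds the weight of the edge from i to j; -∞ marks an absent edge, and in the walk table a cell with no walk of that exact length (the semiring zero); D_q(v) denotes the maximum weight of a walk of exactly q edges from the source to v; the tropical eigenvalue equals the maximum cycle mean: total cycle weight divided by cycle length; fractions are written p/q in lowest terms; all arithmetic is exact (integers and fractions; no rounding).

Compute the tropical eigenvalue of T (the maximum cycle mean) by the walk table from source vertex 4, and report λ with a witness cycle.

q=0: [-∞, -∞, -∞, -∞, 0, -∞]
q=1: [-13, -6, 5, -4, 0, 5]
q=2: [-1, -6, 13, 1, 2, 5]
q=3: [3, 2, 13, 6, 10, 10]
q=4: [7, 4, 18, 11, 10, 15]
q=5: [11, 7, 23, 16, 15, 15]
q=6: [15, 12, 24, 21, 20, 20]
Optimal cycle mean attained by: cycle 3->3, total 5, length 1.
Answer: λ = 5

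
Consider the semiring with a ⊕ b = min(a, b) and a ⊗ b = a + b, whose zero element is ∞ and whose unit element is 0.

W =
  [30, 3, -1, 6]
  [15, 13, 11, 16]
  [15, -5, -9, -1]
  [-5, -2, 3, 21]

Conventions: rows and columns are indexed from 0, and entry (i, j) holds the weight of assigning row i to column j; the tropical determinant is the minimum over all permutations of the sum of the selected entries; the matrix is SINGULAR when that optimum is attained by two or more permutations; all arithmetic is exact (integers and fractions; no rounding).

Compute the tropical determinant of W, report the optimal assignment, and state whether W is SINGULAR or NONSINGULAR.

σ = (0, 1, 2, 3): 30 + 13 + (-9) + 21 = 55
σ = (0, 1, 3, 2): 30 + 13 + (-1) + 3 = 45
σ = (0, 2, 1, 3): 30 + 11 + (-5) + 21 = 57
σ = (0, 2, 3, 1): 30 + 11 + (-1) + (-2) = 38
σ = (0, 3, 1, 2): 30 + 16 + (-5) + 3 = 44
σ = (0, 3, 2, 1): 30 + 16 + (-9) + (-2) = 35
σ = (1, 0, 2, 3): 3 + 15 + (-9) + 21 = 30
σ = (1, 0, 3, 2): 3 + 15 + (-1) + 3 = 20
σ = (1, 2, 0, 3): 3 + 11 + 15 + 21 = 50
σ = (1, 2, 3, 0): 3 + 11 + (-1) + (-5) = 8
σ = (1, 3, 0, 2): 3 + 16 + 15 + 3 = 37
σ = (1, 3, 2, 0): 3 + 16 + (-9) + (-5) = 5
σ = (2, 0, 1, 3): (-1) + 15 + (-5) + 21 = 30
σ = (2, 0, 3, 1): (-1) + 15 + (-1) + (-2) = 11
σ = (2, 1, 0, 3): (-1) + 13 + 15 + 21 = 48
σ = (2, 1, 3, 0): (-1) + 13 + (-1) + (-5) = 6
σ = (2, 3, 0, 1): (-1) + 16 + 15 + (-2) = 28
σ = (2, 3, 1, 0): (-1) + 16 + (-5) + (-5) = 5
σ = (3, 0, 1, 2): 6 + 15 + (-5) + 3 = 19
σ = (3, 0, 2, 1): 6 + 15 + (-9) + (-2) = 10
σ = (3, 1, 0, 2): 6 + 13 + 15 + 3 = 37
σ = (3, 1, 2, 0): 6 + 13 + (-9) + (-5) = 5
σ = (3, 2, 0, 1): 6 + 11 + 15 + (-2) = 30
σ = (3, 2, 1, 0): 6 + 11 + (-5) + (-5) = 7
Optimal value attained by: σ = (1, 3, 2, 0).
Answer: det⊕(W) = 5; verdict: SINGULAR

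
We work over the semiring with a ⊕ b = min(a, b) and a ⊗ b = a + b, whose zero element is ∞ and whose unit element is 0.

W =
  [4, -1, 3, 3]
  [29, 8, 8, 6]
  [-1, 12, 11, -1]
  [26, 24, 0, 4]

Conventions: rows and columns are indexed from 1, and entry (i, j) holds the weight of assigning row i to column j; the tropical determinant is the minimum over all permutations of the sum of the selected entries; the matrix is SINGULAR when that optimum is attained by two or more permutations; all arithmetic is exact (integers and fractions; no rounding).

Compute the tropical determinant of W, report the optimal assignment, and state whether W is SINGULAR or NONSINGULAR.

σ = (1, 2, 3, 4): 4 + 8 + 11 + 4 = 27
σ = (1, 2, 4, 3): 4 + 8 + (-1) + 0 = 11
σ = (1, 3, 2, 4): 4 + 8 + 12 + 4 = 28
σ = (1, 3, 4, 2): 4 + 8 + (-1) + 24 = 35
σ = (1, 4, 2, 3): 4 + 6 + 12 + 0 = 22
σ = (1, 4, 3, 2): 4 + 6 + 11 + 24 = 45
σ = (2, 1, 3, 4): (-1) + 29 + 11 + 4 = 43
σ = (2, 1, 4, 3): (-1) + 29 + (-1) + 0 = 27
σ = (2, 3, 1, 4): (-1) + 8 + (-1) + 4 = 10
σ = (2, 3, 4, 1): (-1) + 8 + (-1) + 26 = 32
σ = (2, 4, 1, 3): (-1) + 6 + (-1) + 0 = 4
σ = (2, 4, 3, 1): (-1) + 6 + 11 + 26 = 42
σ = (3, 1, 2, 4): 3 + 29 + 12 + 4 = 48
σ = (3, 1, 4, 2): 3 + 29 + (-1) + 24 = 55
σ = (3, 2, 1, 4): 3 + 8 + (-1) + 4 = 14
σ = (3, 2, 4, 1): 3 + 8 + (-1) + 26 = 36
σ = (3, 4, 1, 2): 3 + 6 + (-1) + 24 = 32
σ = (3, 4, 2, 1): 3 + 6 + 12 + 26 = 47
σ = (4, 1, 2, 3): 3 + 29 + 12 + 0 = 44
σ = (4, 1, 3, 2): 3 + 29 + 11 + 24 = 67
σ = (4, 2, 1, 3): 3 + 8 + (-1) + 0 = 10
σ = (4, 2, 3, 1): 3 + 8 + 11 + 26 = 48
σ = (4, 3, 1, 2): 3 + 8 + (-1) + 24 = 34
σ = (4, 3, 2, 1): 3 + 8 + 12 + 26 = 49
Optimal value attained by: σ = (2, 4, 1, 3).
Answer: det⊕(W) = 4; verdict: NONSINGULAR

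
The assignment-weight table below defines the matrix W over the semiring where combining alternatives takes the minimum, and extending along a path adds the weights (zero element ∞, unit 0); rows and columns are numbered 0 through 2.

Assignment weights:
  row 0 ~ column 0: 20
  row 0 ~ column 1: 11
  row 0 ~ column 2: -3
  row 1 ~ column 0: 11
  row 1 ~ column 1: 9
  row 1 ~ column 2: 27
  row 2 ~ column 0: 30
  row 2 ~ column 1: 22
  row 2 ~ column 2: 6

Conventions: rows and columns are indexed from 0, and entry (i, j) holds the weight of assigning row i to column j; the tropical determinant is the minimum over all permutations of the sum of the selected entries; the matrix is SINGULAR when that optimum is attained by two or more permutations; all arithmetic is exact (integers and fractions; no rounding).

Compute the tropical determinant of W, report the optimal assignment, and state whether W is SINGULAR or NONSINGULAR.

σ = (0, 1, 2): 20 + 9 + 6 = 35
σ = (0, 2, 1): 20 + 27 + 22 = 69
σ = (1, 0, 2): 11 + 11 + 6 = 28
σ = (1, 2, 0): 11 + 27 + 30 = 68
σ = (2, 0, 1): (-3) + 11 + 22 = 30
σ = (2, 1, 0): (-3) + 9 + 30 = 36
Optimal value attained by: σ = (1, 0, 2).
Answer: det⊕(W) = 28; verdict: NONSINGULAR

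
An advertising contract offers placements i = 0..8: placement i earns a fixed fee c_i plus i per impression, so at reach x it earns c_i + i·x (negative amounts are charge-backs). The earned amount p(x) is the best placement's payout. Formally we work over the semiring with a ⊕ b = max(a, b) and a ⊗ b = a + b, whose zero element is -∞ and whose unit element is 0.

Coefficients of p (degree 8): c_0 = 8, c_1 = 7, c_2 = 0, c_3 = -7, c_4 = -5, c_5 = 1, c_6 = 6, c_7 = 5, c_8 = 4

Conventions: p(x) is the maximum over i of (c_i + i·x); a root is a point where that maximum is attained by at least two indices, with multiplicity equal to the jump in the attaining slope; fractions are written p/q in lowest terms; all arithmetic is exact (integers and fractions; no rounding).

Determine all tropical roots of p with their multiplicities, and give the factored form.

hull edge (i=0, c=8) to (i=6, c=6): slope -1/3, span 6
hull edge (i=6, c=6) to (i=8, c=4): slope -1, span 2
Factored form: p(x) = 4 ⊗ (x ⊕ 1/3) ⊗ (x ⊕ 1/3) ⊗ (x ⊕ 1/3) ⊗ (x ⊕ 1/3) ⊗ (x ⊕ 1/3) ⊗ (x ⊕ 1/3) ⊗ (x ⊕ 1) ⊗ (x ⊕ 1)
Answer: roots = 1/3 (mult 6), 1 (mult 2)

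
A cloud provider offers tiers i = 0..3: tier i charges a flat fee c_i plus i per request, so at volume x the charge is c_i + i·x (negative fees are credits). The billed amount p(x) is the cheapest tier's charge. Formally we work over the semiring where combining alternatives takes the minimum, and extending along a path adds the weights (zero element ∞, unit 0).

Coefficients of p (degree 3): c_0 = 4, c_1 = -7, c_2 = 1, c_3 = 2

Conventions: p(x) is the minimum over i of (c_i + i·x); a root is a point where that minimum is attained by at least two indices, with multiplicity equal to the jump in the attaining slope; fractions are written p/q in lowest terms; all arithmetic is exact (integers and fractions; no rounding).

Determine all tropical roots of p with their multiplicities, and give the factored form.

hull edge (i=0, c=4) to (i=1, c=-7): slope -11, span 1
hull edge (i=1, c=-7) to (i=3, c=2): slope 9/2, span 2
Factored form: p(x) = 2 ⊗ (x ⊕ (-9/2)) ⊗ (x ⊕ (-9/2)) ⊗ (x ⊕ 11)
Answer: roots = -9/2 (mult 2), 11 (mult 1)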